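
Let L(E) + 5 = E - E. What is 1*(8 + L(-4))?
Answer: 3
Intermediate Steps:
L(E) = -5 (L(E) = -5 + (E - E) = -5 + 0 = -5)
1*(8 + L(-4)) = 1*(8 - 5) = 1*3 = 3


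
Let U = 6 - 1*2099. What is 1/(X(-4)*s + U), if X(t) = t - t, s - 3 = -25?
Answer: -1/2093 ≈ -0.00047778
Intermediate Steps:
s = -22 (s = 3 - 25 = -22)
X(t) = 0
U = -2093 (U = 6 - 2099 = -2093)
1/(X(-4)*s + U) = 1/(0*(-22) - 2093) = 1/(0 - 2093) = 1/(-2093) = -1/2093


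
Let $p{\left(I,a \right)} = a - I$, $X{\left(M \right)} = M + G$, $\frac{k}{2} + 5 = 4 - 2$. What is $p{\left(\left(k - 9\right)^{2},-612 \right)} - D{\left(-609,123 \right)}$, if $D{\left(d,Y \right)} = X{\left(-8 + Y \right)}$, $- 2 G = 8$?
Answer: $-948$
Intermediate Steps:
$G = -4$ ($G = \left(- \frac{1}{2}\right) 8 = -4$)
$k = -6$ ($k = -10 + 2 \left(4 - 2\right) = -10 + 2 \cdot 2 = -10 + 4 = -6$)
$X{\left(M \right)} = -4 + M$ ($X{\left(M \right)} = M - 4 = -4 + M$)
$D{\left(d,Y \right)} = -12 + Y$ ($D{\left(d,Y \right)} = -4 + \left(-8 + Y\right) = -12 + Y$)
$p{\left(\left(k - 9\right)^{2},-612 \right)} - D{\left(-609,123 \right)} = \left(-612 - \left(-6 - 9\right)^{2}\right) - \left(-12 + 123\right) = \left(-612 - \left(-15\right)^{2}\right) - 111 = \left(-612 - 225\right) - 111 = -837 - 111 = -948$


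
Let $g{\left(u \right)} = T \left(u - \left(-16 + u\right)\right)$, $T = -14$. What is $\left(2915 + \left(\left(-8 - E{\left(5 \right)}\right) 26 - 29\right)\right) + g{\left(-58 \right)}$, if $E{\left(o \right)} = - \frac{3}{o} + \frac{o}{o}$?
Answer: $\frac{12218}{5} \approx 2443.6$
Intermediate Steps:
$E{\left(o \right)} = 1 - \frac{3}{o}$ ($E{\left(o \right)} = - \frac{3}{o} + 1 = 1 - \frac{3}{o}$)
$g{\left(u \right)} = -224$ ($g{\left(u \right)} = - 14 \left(u - \left(-16 + u\right)\right) = \left(-14\right) 16 = -224$)
$\left(2915 + \left(\left(-8 - E{\left(5 \right)}\right) 26 - 29\right)\right) + g{\left(-58 \right)} = \left(2915 + \left(\left(-8 - \frac{-3 + 5}{5}\right) 26 - 29\right)\right) - 224 = \left(2915 + \left(\left(-8 - \frac{1}{5} \cdot 2\right) 26 - 29\right)\right) - 224 = \left(2915 + \left(\left(-8 - \frac{2}{5}\right) 26 - 29\right)\right) - 224 = \left(2915 - \frac{1237}{5}\right) - 224 = \frac{13338}{5} - 224 = \frac{12218}{5}$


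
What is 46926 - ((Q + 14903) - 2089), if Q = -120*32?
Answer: 37952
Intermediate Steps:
Q = -3840
46926 - ((Q + 14903) - 2089) = 46926 - ((-3840 + 14903) - 2089) = 46926 - (11063 - 2089) = 46926 - 1*8974 = 46926 - 8974 = 37952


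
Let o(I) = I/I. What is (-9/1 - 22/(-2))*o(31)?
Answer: 2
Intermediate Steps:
o(I) = 1
(-9/1 - 22/(-2))*o(31) = (-9/1 - 22/(-2))*1 = (-9*1 - 22*(-½))*1 = (-9 + 11)*1 = 2*1 = 2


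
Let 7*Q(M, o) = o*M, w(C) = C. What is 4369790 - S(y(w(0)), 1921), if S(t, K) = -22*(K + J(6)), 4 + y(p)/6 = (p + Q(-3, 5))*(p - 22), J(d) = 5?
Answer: 4412162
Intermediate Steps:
Q(M, o) = M*o/7 (Q(M, o) = (o*M)/7 = (M*o)/7 = M*o/7)
y(p) = -24 + 6*(-22 + p)*(-15/7 + p) (y(p) = -24 + 6*((p + (⅐)*(-3)*5)*(p - 22)) = -24 + 6*((p - 15/7)*(-22 + p)) = -24 + 6*((-15/7 + p)*(-22 + p)) = -24 + 6*((-22 + p)*(-15/7 + p)) = -24 + 6*(-22 + p)*(-15/7 + p))
S(t, K) = -110 - 22*K (S(t, K) = -22*(K + 5) = -22*(5 + K) = -110 - 22*K)
4369790 - S(y(w(0)), 1921) = 4369790 - (-110 - 22*1921) = 4369790 - (-110 - 42262) = 4369790 - 1*(-42372) = 4369790 + 42372 = 4412162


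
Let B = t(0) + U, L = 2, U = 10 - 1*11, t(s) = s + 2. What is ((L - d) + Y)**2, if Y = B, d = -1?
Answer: 16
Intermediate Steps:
t(s) = 2 + s
U = -1 (U = 10 - 11 = -1)
B = 1 (B = (2 + 0) - 1 = 2 - 1 = 1)
Y = 1
((L - d) + Y)**2 = ((2 - 1*(-1)) + 1)**2 = ((2 + 1) + 1)**2 = (3 + 1)**2 = 4**2 = 16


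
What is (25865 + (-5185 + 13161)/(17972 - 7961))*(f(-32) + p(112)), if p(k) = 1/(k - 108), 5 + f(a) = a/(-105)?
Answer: -483445630697/4204620 ≈ -1.1498e+5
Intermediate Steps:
f(a) = -5 - a/105 (f(a) = -5 + a/(-105) = -5 + a*(-1/105) = -5 - a/105)
p(k) = 1/(-108 + k)
(25865 + (-5185 + 13161)/(17972 - 7961))*(f(-32) + p(112)) = (25865 + (-5185 + 13161)/(17972 - 7961))*((-5 - 1/105*(-32)) + 1/(-108 + 112)) = (25865 + 7976/10011)*((-5 + 32/105) + 1/4) = (25865 + 7976*(1/10011))*(-493/105 + ¼) = (25865 + 7976/10011)*(-1867/420) = (258942491/10011)*(-1867/420) = -483445630697/4204620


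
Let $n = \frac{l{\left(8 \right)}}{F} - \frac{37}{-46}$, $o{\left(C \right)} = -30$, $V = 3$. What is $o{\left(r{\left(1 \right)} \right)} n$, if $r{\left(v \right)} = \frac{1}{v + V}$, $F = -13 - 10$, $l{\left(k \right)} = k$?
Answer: $- \frac{315}{23} \approx -13.696$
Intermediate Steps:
$F = -23$ ($F = -13 - 10 = -23$)
$r{\left(v \right)} = \frac{1}{3 + v}$ ($r{\left(v \right)} = \frac{1}{v + 3} = \frac{1}{3 + v}$)
$n = \frac{21}{46}$ ($n = \frac{8}{-23} - \frac{37}{-46} = 8 \left(- \frac{1}{23}\right) - - \frac{37}{46} = - \frac{8}{23} + \frac{37}{46} = \frac{21}{46} \approx 0.45652$)
$o{\left(r{\left(1 \right)} \right)} n = \left(-30\right) \frac{21}{46} = - \frac{315}{23}$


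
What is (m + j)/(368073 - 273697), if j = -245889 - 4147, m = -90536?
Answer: -85143/23594 ≈ -3.6087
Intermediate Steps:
j = -250036
(m + j)/(368073 - 273697) = (-90536 - 250036)/(368073 - 273697) = -340572/94376 = -340572*1/94376 = -85143/23594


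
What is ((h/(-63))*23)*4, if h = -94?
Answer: 8648/63 ≈ 137.27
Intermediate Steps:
((h/(-63))*23)*4 = (-94/(-63)*23)*4 = (-94*(-1/63)*23)*4 = ((94/63)*23)*4 = (2162/63)*4 = 8648/63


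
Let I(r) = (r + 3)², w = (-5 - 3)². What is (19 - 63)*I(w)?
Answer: -197516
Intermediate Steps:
w = 64 (w = (-8)² = 64)
I(r) = (3 + r)²
(19 - 63)*I(w) = (19 - 63)*(3 + 64)² = -44*67² = -44*4489 = -197516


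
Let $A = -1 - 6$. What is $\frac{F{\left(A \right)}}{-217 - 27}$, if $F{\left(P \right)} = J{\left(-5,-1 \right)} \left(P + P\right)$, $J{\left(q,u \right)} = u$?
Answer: $- \frac{7}{122} \approx -0.057377$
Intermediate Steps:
$A = -7$ ($A = -1 - 6 = -7$)
$F{\left(P \right)} = - 2 P$ ($F{\left(P \right)} = - (P + P) = - 2 P$)
$\frac{F{\left(A \right)}}{-217 - 27} = \frac{\left(-2\right) \left(-7\right)}{-217 - 27} = \frac{14}{-217 - 27} = \frac{14}{-244} = 14 \left(- \frac{1}{244}\right) = - \frac{7}{122}$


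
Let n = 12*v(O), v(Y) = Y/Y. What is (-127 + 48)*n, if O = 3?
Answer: -948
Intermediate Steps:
v(Y) = 1
n = 12 (n = 12*1 = 12)
(-127 + 48)*n = (-127 + 48)*12 = -79*12 = -948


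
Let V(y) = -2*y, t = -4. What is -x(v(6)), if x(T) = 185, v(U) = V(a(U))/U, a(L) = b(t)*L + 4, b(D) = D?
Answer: -185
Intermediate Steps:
a(L) = 4 - 4*L (a(L) = -4*L + 4 = 4 - 4*L)
v(U) = (-8 + 8*U)/U (v(U) = (-2*(4 - 4*U))/U = (-8 + 8*U)/U)
-x(v(6)) = -1*185 = -185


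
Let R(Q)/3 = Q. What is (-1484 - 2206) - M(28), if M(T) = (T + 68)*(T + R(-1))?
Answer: -6090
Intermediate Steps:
R(Q) = 3*Q
M(T) = (-3 + T)*(68 + T) (M(T) = (T + 68)*(T + 3*(-1)) = (68 + T)*(T - 3) = (68 + T)*(-3 + T) = (-3 + T)*(68 + T))
(-1484 - 2206) - M(28) = (-1484 - 2206) - (-204 + 28² + 65*28) = -3690 - (-204 + 784 + 1820) = -3690 - 1*2400 = -3690 - 2400 = -6090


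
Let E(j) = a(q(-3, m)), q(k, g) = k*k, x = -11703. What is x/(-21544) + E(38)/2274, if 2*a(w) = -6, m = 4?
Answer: 4424665/8165176 ≈ 0.54189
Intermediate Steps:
q(k, g) = k²
a(w) = -3 (a(w) = (½)*(-6) = -3)
E(j) = -3
x/(-21544) + E(38)/2274 = -11703/(-21544) - 3/2274 = -11703*(-1/21544) - 3*1/2274 = 11703/21544 - 1/758 = 4424665/8165176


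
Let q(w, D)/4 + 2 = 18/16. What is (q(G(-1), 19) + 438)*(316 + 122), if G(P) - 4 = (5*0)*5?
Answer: 190311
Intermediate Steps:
G(P) = 4 (G(P) = 4 + (5*0)*5 = 4 + 0*5 = 4 + 0 = 4)
q(w, D) = -7/2 (q(w, D) = -8 + 4*(18/16) = -8 + 4*(18*(1/16)) = -8 + 4*(9/8) = -8 + 9/2 = -7/2)
(q(G(-1), 19) + 438)*(316 + 122) = (-7/2 + 438)*(316 + 122) = (869/2)*438 = 190311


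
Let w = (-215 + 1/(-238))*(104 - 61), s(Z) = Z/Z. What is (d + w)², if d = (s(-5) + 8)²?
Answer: 4757088155625/56644 ≈ 8.3982e+7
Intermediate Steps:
s(Z) = 1
w = -2200353/238 (w = (-215 - 1/238)*43 = -51171/238*43 = -2200353/238 ≈ -9245.2)
d = 81 (d = (1 + 8)² = 9² = 81)
(d + w)² = (81 - 2200353/238)² = (-2181075/238)² = 4757088155625/56644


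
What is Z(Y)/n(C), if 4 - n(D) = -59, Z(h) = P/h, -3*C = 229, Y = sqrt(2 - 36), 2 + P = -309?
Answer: 311*I*sqrt(34)/2142 ≈ 0.8466*I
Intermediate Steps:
P = -311 (P = -2 - 309 = -311)
Y = I*sqrt(34) (Y = sqrt(-34) = I*sqrt(34) ≈ 5.8309*I)
C = -229/3 (C = -1/3*229 = -229/3 ≈ -76.333)
Z(h) = -311/h
n(D) = 63 (n(D) = 4 - 1*(-59) = 4 + 59 = 63)
Z(Y)/n(C) = -311*(-I*sqrt(34)/34)/63 = -(-311)*I*sqrt(34)/34*(1/63) = (311*I*sqrt(34)/34)*(1/63) = 311*I*sqrt(34)/2142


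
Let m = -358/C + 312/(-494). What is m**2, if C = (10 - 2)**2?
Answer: 14326225/369664 ≈ 38.755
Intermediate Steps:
C = 64 (C = 8**2 = 64)
m = -3785/608 (m = -358/64 + 312/(-494) = -358*1/64 + 312*(-1/494) = -179/32 - 12/19 = -3785/608 ≈ -6.2253)
m**2 = (-3785/608)**2 = 14326225/369664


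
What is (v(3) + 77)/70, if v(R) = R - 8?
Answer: 36/35 ≈ 1.0286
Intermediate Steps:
v(R) = -8 + R
(v(3) + 77)/70 = ((-8 + 3) + 77)/70 = (-5 + 77)*(1/70) = 72*(1/70) = 36/35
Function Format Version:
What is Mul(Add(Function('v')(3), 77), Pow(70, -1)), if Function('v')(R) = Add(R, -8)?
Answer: Rational(36, 35) ≈ 1.0286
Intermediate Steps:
Function('v')(R) = Add(-8, R)
Mul(Add(Function('v')(3), 77), Pow(70, -1)) = Mul(Add(Add(-8, 3), 77), Pow(70, -1)) = Mul(Add(-5, 77), Rational(1, 70)) = Mul(72, Rational(1, 70)) = Rational(36, 35)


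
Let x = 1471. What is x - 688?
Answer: 783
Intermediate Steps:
x - 688 = 1471 - 688 = 783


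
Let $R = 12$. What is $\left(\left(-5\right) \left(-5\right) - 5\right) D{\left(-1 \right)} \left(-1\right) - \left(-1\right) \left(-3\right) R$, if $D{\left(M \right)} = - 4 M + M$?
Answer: $-96$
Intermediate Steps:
$D{\left(M \right)} = - 3 M$
$\left(\left(-5\right) \left(-5\right) - 5\right) D{\left(-1 \right)} \left(-1\right) - \left(-1\right) \left(-3\right) R = \left(\left(-5\right) \left(-5\right) - 5\right) \left(\left(-3\right) \left(-1\right)\right) \left(-1\right) - \left(-1\right) \left(-3\right) 12 = \left(25 - 5\right) 3 \left(-1\right) - 3 \cdot 12 = 20 \cdot 3 \left(-1\right) - 36 = 60 \left(-1\right) - 36 = -60 - 36 = -96$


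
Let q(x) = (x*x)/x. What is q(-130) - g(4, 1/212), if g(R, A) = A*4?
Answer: -6891/53 ≈ -130.02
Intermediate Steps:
g(R, A) = 4*A
q(x) = x (q(x) = x²/x = x)
q(-130) - g(4, 1/212) = -130 - 4/212 = -130 - 1*1/53 = -130 - 1/53 = -6891/53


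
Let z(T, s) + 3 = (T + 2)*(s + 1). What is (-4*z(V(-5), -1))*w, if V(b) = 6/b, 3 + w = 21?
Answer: 216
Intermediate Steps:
w = 18 (w = -3 + 21 = 18)
z(T, s) = -3 + (1 + s)*(2 + T) (z(T, s) = -3 + (T + 2)*(s + 1) = -3 + (2 + T)*(1 + s) = -3 + (1 + s)*(2 + T))
(-4*z(V(-5), -1))*w = -4*(-1 + 6/(-5) + 2*(-1) + (6/(-5))*(-1))*18 = -4*(-1 + 6*(-1/5) - 2 + (6*(-1/5))*(-1))*18 = -4*(-1 - 6/5 - 2 - 6/5*(-1))*18 = -4*(-1 - 6/5 - 2 + 6/5)*18 = -4*(-3)*18 = 12*18 = 216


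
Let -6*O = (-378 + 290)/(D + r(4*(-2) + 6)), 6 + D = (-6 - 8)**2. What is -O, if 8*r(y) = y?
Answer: -16/207 ≈ -0.077295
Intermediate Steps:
r(y) = y/8
D = 190 (D = -6 + (-6 - 8)**2 = -6 + (-14)**2 = -6 + 196 = 190)
O = 16/207 (O = -(-378 + 290)/(6*(190 + (4*(-2) + 6)/8)) = -(-44)/(3*(190 + (-8 + 6)/8)) = -(-44)/(3*(190 + (1/8)*(-2))) = -(-44)/(3*(190 - 1/4)) = -(-44)/(3*759/4) = -(-44)*4/(3*759) = -1/6*(-32/69) = 16/207 ≈ 0.077295)
-O = -1*16/207 = -16/207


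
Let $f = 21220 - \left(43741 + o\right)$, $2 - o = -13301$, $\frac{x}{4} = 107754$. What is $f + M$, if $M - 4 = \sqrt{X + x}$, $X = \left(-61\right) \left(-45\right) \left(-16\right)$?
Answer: $-35820 + 254 \sqrt{6} \approx -35198.0$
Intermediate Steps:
$x = 431016$ ($x = 4 \cdot 107754 = 431016$)
$o = 13303$ ($o = 2 - -13301 = 2 + 13301 = 13303$)
$X = -43920$ ($X = 2745 \left(-16\right) = -43920$)
$M = 4 + 254 \sqrt{6}$ ($M = 4 + \sqrt{-43920 + 431016} = 4 + \sqrt{387096} = 4 + 254 \sqrt{6} \approx 626.17$)
$f = -35824$ ($f = 21220 - \left(43741 + 13303\right) = 21220 - 57044 = -35824$)
$f + M = -35824 + \left(4 + 254 \sqrt{6}\right) = -35820 + 254 \sqrt{6}$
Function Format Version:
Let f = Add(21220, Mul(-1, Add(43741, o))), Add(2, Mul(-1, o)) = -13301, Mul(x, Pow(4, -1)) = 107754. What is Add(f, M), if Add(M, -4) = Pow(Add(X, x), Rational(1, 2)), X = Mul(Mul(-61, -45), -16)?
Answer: Add(-35820, Mul(254, Pow(6, Rational(1, 2)))) ≈ -35198.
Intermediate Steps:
x = 431016 (x = Mul(4, 107754) = 431016)
o = 13303 (o = Add(2, Mul(-1, -13301)) = Add(2, 13301) = 13303)
X = -43920 (X = Mul(2745, -16) = -43920)
M = Add(4, Mul(254, Pow(6, Rational(1, 2)))) (M = Add(4, Pow(Add(-43920, 431016), Rational(1, 2))) = Add(4, Pow(387096, Rational(1, 2))) = Add(4, Mul(254, Pow(6, Rational(1, 2)))) ≈ 626.17)
f = -35824 (f = Add(21220, Mul(-1, Add(43741, 13303))) = Add(21220, Mul(-1, 57044)) = Add(21220, -57044) = -35824)
Add(f, M) = Add(-35824, Add(4, Mul(254, Pow(6, Rational(1, 2))))) = Add(-35820, Mul(254, Pow(6, Rational(1, 2))))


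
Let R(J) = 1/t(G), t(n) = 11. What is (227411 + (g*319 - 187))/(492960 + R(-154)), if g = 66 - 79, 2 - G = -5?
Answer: 2453847/5422561 ≈ 0.45253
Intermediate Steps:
G = 7 (G = 2 - 1*(-5) = 2 + 5 = 7)
g = -13
R(J) = 1/11
(227411 + (g*319 - 187))/(492960 + R(-154)) = (227411 + (-13*319 - 187))/(492960 + 1/11) = (227411 + (-4147 - 187))/(5422561/11) = (227411 - 4334)*(11/5422561) = 223077*(11/5422561) = 2453847/5422561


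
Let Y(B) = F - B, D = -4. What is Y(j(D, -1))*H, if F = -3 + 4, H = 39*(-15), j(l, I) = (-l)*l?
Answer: -9945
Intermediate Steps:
j(l, I) = -l²
H = -585
F = 1
Y(B) = 1 - B
Y(j(D, -1))*H = (1 - (-1)*(-4)²)*(-585) = (1 - (-1)*16)*(-585) = (1 - 1*(-16))*(-585) = (1 + 16)*(-585) = 17*(-585) = -9945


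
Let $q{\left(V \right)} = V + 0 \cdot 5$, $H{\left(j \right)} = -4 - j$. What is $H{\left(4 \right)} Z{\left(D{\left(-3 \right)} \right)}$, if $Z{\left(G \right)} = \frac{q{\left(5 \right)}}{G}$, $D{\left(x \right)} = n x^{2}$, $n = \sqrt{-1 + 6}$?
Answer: $- \frac{8 \sqrt{5}}{9} \approx -1.9876$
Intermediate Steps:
$n = \sqrt{5} \approx 2.2361$
$q{\left(V \right)} = V$ ($q{\left(V \right)} = V + 0 = V$)
$D{\left(x \right)} = \sqrt{5} x^{2}$
$Z{\left(G \right)} = \frac{5}{G}$
$H{\left(4 \right)} Z{\left(D{\left(-3 \right)} \right)} = \left(-4 - 4\right) \frac{5}{\sqrt{5} \left(-3\right)^{2}} = \left(-4 - 4\right) \frac{5}{\sqrt{5} \cdot 9} = - 8 \frac{5}{9 \sqrt{5}} = - 8 \cdot 5 \frac{\sqrt{5}}{45} = - 8 \frac{\sqrt{5}}{9} = - \frac{8 \sqrt{5}}{9}$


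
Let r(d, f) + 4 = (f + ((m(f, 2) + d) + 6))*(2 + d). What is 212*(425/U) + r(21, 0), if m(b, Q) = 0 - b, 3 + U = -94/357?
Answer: -6289379/233 ≈ -26993.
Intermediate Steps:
U = -1165/357 (U = -3 - 94/357 = -1165/357 ≈ -3.2633)
m(b, Q) = -b
r(d, f) = -4 + (2 + d)*(6 + d) (r(d, f) = -4 + (f + ((-f + d) + 6))*(2 + d) = -4 + (f + ((d - f) + 6))*(2 + d) = -4 + (f + (6 + d - f))*(2 + d) = -4 + (6 + d)*(2 + d) = -4 + (2 + d)*(6 + d))
212*(425/U) + r(21, 0) = 212*(425/(-1165/357)) + (8 + 21² + 8*21) = 212*(425*(-357/1165)) + (8 + 441 + 168) = 212*(-30345/233) + 617 = -6433140/233 + 617 = -6289379/233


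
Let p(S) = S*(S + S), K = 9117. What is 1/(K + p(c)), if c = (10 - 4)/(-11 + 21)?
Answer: 25/227943 ≈ 0.00010968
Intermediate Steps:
c = 3/5 (c = 6/10 = 6*(1/10) = 3/5 ≈ 0.60000)
p(S) = 2*S**2 (p(S) = S*(2*S) = 2*S**2)
1/(K + p(c)) = 1/(9117 + 2*(3/5)**2) = 1/(9117 + 2*(9/25)) = 1/(9117 + 18/25) = 1/(227943/25) = 25/227943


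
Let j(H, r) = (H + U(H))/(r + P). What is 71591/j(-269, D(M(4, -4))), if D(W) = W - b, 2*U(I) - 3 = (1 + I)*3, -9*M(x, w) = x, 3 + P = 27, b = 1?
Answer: -2235842/927 ≈ -2411.9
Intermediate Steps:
P = 24 (P = -3 + 27 = 24)
M(x, w) = -x/9
U(I) = 3 + 3*I/2 (U(I) = 3/2 + ((1 + I)*3)/2 = 3/2 + (3 + 3*I)/2 = 3/2 + (3/2 + 3*I/2) = 3 + 3*I/2)
D(W) = -1 + W (D(W) = W - 1*1 = W - 1 = -1 + W)
j(H, r) = (3 + 5*H/2)/(24 + r) (j(H, r) = (H + (3 + 3*H/2))/(r + 24) = (3 + 5*H/2)/(24 + r))
71591/j(-269, D(M(4, -4))) = 71591/(((6 + 5*(-269))/(2*(24 + (-1 - ⅑*4))))) = 71591/(((6 - 1345)/(2*(24 + (-1 - 4/9))))) = 71591/(((½)*(-1339)/(24 - 13/9))) = 71591/(((½)*(-1339)/(203/9))) = 71591/(((½)*(9/203)*(-1339))) = 71591/(-12051/406) = 71591*(-406/12051) = -2235842/927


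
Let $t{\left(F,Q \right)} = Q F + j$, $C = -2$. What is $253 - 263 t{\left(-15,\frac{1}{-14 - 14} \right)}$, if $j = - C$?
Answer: $- \frac{11589}{28} \approx -413.89$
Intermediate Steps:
$j = 2$ ($j = \left(-1\right) \left(-2\right) = 2$)
$t{\left(F,Q \right)} = 2 + F Q$ ($t{\left(F,Q \right)} = Q F + 2 = F Q + 2 = 2 + F Q$)
$253 - 263 t{\left(-15,\frac{1}{-14 - 14} \right)} = 253 - 263 \left(2 - \frac{15}{-14 - 14}\right) = 253 - 263 \left(2 - \frac{15}{-28}\right) = 253 - 263 \left(2 - - \frac{15}{28}\right) = 253 - 263 \left(2 + \frac{15}{28}\right) = 253 - \frac{18673}{28} = - \frac{11589}{28}$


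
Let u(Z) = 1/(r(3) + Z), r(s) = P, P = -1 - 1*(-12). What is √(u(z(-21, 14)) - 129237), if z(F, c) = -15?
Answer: I*√516949/2 ≈ 359.5*I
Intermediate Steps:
P = 11 (P = -1 + 12 = 11)
r(s) = 11
u(Z) = 1/(11 + Z)
√(u(z(-21, 14)) - 129237) = √(1/(11 - 15) - 129237) = √(1/(-4) - 129237) = √(-¼ - 129237) = √(-516949/4) = I*√516949/2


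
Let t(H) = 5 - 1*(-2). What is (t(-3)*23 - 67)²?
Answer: 8836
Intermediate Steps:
t(H) = 7 (t(H) = 5 + 2 = 7)
(t(-3)*23 - 67)² = (7*23 - 67)² = (161 - 67)² = 94² = 8836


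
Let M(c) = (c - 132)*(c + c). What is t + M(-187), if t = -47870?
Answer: 71436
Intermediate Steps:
M(c) = 2*c*(-132 + c) (M(c) = (-132 + c)*(2*c) = 2*c*(-132 + c))
t + M(-187) = -47870 + 2*(-187)*(-132 - 187) = -47870 + 2*(-187)*(-319) = -47870 + 119306 = 71436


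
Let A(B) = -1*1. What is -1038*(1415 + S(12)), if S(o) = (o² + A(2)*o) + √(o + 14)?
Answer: -1605786 - 1038*√26 ≈ -1.6111e+6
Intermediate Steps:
A(B) = -1
S(o) = o² + √(14 + o) - o (S(o) = (o² - o) + √(o + 14) = (o² - o) + √(14 + o) = o² + √(14 + o) - o)
-1038*(1415 + S(12)) = -1038*(1415 + (12² + √(14 + 12) - 1*12)) = -1038*(1415 + (144 + √26 - 12)) = -1038*(1415 + (132 + √26)) = -1038*(1547 + √26) = -1605786 - 1038*√26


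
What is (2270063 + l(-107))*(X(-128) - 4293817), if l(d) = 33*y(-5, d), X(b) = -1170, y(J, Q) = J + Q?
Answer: -9734016802229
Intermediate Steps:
l(d) = -165 + 33*d (l(d) = 33*(-5 + d) = -165 + 33*d)
(2270063 + l(-107))*(X(-128) - 4293817) = (2270063 + (-165 + 33*(-107)))*(-1170 - 4293817) = (2270063 + (-165 - 3531))*(-4294987) = (2270063 - 3696)*(-4294987) = 2266367*(-4294987) = -9734016802229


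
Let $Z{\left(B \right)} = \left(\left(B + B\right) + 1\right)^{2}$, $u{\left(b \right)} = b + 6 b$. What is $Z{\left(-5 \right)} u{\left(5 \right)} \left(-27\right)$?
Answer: $-76545$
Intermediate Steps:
$u{\left(b \right)} = 7 b$
$Z{\left(B \right)} = \left(1 + 2 B\right)^{2}$ ($Z{\left(B \right)} = \left(2 B + 1\right)^{2} = \left(1 + 2 B\right)^{2}$)
$Z{\left(-5 \right)} u{\left(5 \right)} \left(-27\right) = \left(1 + 2 \left(-5\right)\right)^{2} \cdot 7 \cdot 5 \left(-27\right) = \left(1 - 10\right)^{2} \cdot 35 \left(-27\right) = \left(-9\right)^{2} \cdot 35 \left(-27\right) = 81 \cdot 35 \left(-27\right) = 2835 \left(-27\right) = -76545$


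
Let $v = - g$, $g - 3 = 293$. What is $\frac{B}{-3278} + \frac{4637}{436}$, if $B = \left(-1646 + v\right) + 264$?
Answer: $\frac{7965847}{714604} \approx 11.147$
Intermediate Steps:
$g = 296$ ($g = 3 + 293 = 296$)
$v = -296$ ($v = \left(-1\right) 296 = -296$)
$B = -1678$ ($B = \left(-1646 - 296\right) + 264 = -1942 + 264 = -1678$)
$\frac{B}{-3278} + \frac{4637}{436} = - \frac{1678}{-3278} + \frac{4637}{436} = \left(-1678\right) \left(- \frac{1}{3278}\right) + 4637 \cdot \frac{1}{436} = \frac{839}{1639} + \frac{4637}{436} = \frac{7965847}{714604}$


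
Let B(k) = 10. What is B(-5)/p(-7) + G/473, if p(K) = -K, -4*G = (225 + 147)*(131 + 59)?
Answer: -118960/3311 ≈ -35.929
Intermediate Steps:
G = -17670 (G = -(225 + 147)*(131 + 59)/4 = -93*190 = -1/4*70680 = -17670)
B(-5)/p(-7) + G/473 = 10/((-1*(-7))) - 17670/473 = 10/7 - 17670*1/473 = 10*(1/7) - 17670/473 = 10/7 - 17670/473 = -118960/3311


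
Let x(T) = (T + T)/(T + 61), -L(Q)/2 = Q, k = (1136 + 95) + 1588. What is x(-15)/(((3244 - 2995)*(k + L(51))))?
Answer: -5/5186753 ≈ -9.6399e-7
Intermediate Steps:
k = 2819 (k = 1231 + 1588 = 2819)
L(Q) = -2*Q
x(T) = 2*T/(61 + T) (x(T) = (2*T)/(61 + T) = 2*T/(61 + T))
x(-15)/(((3244 - 2995)*(k + L(51)))) = (2*(-15)/(61 - 15))/(((3244 - 2995)*(2819 - 2*51))) = (2*(-15)/46)/((249*(2819 - 102))) = (2*(-15)*(1/46))/((249*2717)) = -15/23/676533 = -15/23*1/676533 = -5/5186753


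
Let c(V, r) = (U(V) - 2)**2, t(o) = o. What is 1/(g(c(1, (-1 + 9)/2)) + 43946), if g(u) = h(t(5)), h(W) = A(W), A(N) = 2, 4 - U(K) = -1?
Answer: 1/43948 ≈ 2.2754e-5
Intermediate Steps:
U(K) = 5 (U(K) = 4 - 1*(-1) = 4 + 1 = 5)
c(V, r) = 9 (c(V, r) = (5 - 2)**2 = 3**2 = 9)
h(W) = 2
g(u) = 2
1/(g(c(1, (-1 + 9)/2)) + 43946) = 1/(2 + 43946) = 1/43948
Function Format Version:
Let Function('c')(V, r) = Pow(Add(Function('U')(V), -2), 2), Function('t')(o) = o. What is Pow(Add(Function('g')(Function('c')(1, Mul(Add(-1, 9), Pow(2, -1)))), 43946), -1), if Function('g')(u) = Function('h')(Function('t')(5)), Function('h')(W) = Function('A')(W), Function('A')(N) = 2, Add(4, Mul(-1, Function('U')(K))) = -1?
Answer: Rational(1, 43948) ≈ 2.2754e-5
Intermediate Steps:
Function('U')(K) = 5 (Function('U')(K) = Add(4, Mul(-1, -1)) = Add(4, 1) = 5)
Function('c')(V, r) = 9 (Function('c')(V, r) = Pow(Add(5, -2), 2) = Pow(3, 2) = 9)
Function('h')(W) = 2
Function('g')(u) = 2
Pow(Add(Function('g')(Function('c')(1, Mul(Add(-1, 9), Pow(2, -1)))), 43946), -1) = Pow(Add(2, 43946), -1) = Pow(43948, -1) = Rational(1, 43948)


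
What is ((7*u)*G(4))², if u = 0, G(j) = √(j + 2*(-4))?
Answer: 0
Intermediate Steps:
G(j) = √(-8 + j) (G(j) = √(j - 8) = √(-8 + j))
((7*u)*G(4))² = ((7*0)*√(-8 + 4))² = (0*√(-4))² = (0*(2*I))² = 0² = 0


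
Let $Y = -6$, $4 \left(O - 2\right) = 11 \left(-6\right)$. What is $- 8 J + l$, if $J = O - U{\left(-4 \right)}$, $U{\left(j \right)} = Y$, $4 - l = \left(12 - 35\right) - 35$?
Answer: $130$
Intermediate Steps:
$O = - \frac{29}{2}$ ($O = 2 + \frac{11 \left(-6\right)}{4} = 2 + \frac{1}{4} \left(-66\right) = 2 - \frac{33}{2} = - \frac{29}{2} \approx -14.5$)
$l = 62$ ($l = 4 - \left(\left(12 - 35\right) - 35\right) = 4 - \left(-23 - 35\right) = 4 - -58 = 4 + 58 = 62$)
$U{\left(j \right)} = -6$
$J = - \frac{17}{2}$ ($J = - \frac{29}{2} - -6 = - \frac{29}{2} + 6 = - \frac{17}{2} \approx -8.5$)
$- 8 J + l = \left(-8\right) \left(- \frac{17}{2}\right) + 62 = 68 + 62 = 130$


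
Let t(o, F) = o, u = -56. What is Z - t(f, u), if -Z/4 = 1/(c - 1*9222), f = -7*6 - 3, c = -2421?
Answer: 523939/11643 ≈ 45.000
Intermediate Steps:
f = -45 (f = -42 - 3 = -45)
Z = 4/11643 (Z = -4/(-2421 - 1*9222) = -4/(-2421 - 9222) = -4/(-11643) = -4*(-1/11643) = 4/11643 ≈ 0.00034355)
Z - t(f, u) = 4/11643 - 1*(-45) = 4/11643 + 45 = 523939/11643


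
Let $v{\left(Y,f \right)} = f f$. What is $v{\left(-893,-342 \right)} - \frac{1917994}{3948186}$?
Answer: $\frac{230896854655}{1974093} \approx 1.1696 \cdot 10^{5}$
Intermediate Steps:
$v{\left(Y,f \right)} = f^{2}$
$v{\left(-893,-342 \right)} - \frac{1917994}{3948186} = \left(-342\right)^{2} - \frac{1917994}{3948186} = 116964 - 1917994 \cdot \frac{1}{3948186} = 116964 - \frac{958997}{1974093} = \frac{230896854655}{1974093}$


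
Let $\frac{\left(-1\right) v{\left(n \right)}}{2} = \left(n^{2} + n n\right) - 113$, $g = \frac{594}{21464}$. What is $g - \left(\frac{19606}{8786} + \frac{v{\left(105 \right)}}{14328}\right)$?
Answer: $\frac{36235924139}{42218952858} \approx 0.85829$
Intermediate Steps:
$g = \frac{297}{10732}$ ($g = 594 \cdot \frac{1}{21464} = \frac{297}{10732} \approx 0.027674$)
$v{\left(n \right)} = 226 - 4 n^{2}$ ($v{\left(n \right)} = - 2 \left(\left(n^{2} + n n\right) - 113\right) = - 2 \left(\left(n^{2} + n^{2}\right) - 113\right) = - 2 \left(2 n^{2} - 113\right) = - 2 \left(-113 + 2 n^{2}\right) = 226 - 4 n^{2}$)
$g - \left(\frac{19606}{8786} + \frac{v{\left(105 \right)}}{14328}\right) = \frac{297}{10732} - \left(\frac{19606}{8786} + \frac{226 - 4 \cdot 105^{2}}{14328}\right) = \frac{297}{10732} - \left(19606 \cdot \frac{1}{8786} + \left(226 - 44100\right) \frac{1}{14328}\right) = \frac{297}{10732} - \left(\frac{9803}{4393} + \left(226 - 44100\right) \frac{1}{14328}\right) = \frac{297}{10732} - \left(\frac{9803}{4393} - \frac{21937}{7164}\right) = \frac{297}{10732} - - \frac{26140549}{31471452} = \frac{297}{10732} + \frac{26140549}{31471452} = \frac{36235924139}{42218952858}$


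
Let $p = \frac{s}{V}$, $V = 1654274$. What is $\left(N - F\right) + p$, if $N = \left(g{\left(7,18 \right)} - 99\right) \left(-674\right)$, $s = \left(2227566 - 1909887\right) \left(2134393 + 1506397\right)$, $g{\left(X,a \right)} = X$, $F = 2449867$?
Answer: $- \frac{1396785266478}{827137} \approx -1.6887 \cdot 10^{6}$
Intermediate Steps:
$s = 1156602526410$ ($s = 317679 \cdot 3640790 = 1156602526410$)
$N = 62008$ ($N = \left(7 - 99\right) \left(-674\right) = \left(-92\right) \left(-674\right) = 62008$)
$p = \frac{578301263205}{827137}$ ($p = \frac{1156602526410}{1654274} = 1156602526410 \cdot \frac{1}{1654274} = \frac{578301263205}{827137} \approx 6.9916 \cdot 10^{5}$)
$\left(N - F\right) + p = \left(62008 - 2449867\right) + \frac{578301263205}{827137} = -2387859 + \frac{578301263205}{827137} = - \frac{1396785266478}{827137}$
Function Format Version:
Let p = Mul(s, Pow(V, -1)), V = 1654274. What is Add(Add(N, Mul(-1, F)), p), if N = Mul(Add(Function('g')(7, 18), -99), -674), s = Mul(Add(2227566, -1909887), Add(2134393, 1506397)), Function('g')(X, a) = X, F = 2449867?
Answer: Rational(-1396785266478, 827137) ≈ -1.6887e+6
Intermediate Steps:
s = 1156602526410 (s = Mul(317679, 3640790) = 1156602526410)
N = 62008 (N = Mul(Add(7, -99), -674) = Mul(-92, -674) = 62008)
p = Rational(578301263205, 827137) (p = Mul(1156602526410, Pow(1654274, -1)) = Mul(1156602526410, Rational(1, 1654274)) = Rational(578301263205, 827137) ≈ 6.9916e+5)
Add(Add(N, Mul(-1, F)), p) = Add(Add(62008, Mul(-1, 2449867)), Rational(578301263205, 827137)) = Add(Add(62008, -2449867), Rational(578301263205, 827137)) = Add(-2387859, Rational(578301263205, 827137)) = Rational(-1396785266478, 827137)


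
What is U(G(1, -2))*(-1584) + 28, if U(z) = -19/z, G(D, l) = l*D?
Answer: -15020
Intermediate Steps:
G(D, l) = D*l
U(G(1, -2))*(-1584) + 28 = -19/(1*(-2))*(-1584) + 28 = -19/(-2)*(-1584) + 28 = -19*(-½)*(-1584) + 28 = (19/2)*(-1584) + 28 = -15048 + 28 = -15020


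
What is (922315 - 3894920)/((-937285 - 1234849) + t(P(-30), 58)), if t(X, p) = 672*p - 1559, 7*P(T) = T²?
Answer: 2972605/2134717 ≈ 1.3925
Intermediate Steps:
P(T) = T²/7
t(X, p) = -1559 + 672*p
(922315 - 3894920)/((-937285 - 1234849) + t(P(-30), 58)) = (922315 - 3894920)/((-937285 - 1234849) + (-1559 + 672*58)) = -2972605/(-2172134 + (-1559 + 38976)) = -2972605/(-2172134 + 37417) = -2972605/(-2134717) = -2972605*(-1/2134717) = 2972605/2134717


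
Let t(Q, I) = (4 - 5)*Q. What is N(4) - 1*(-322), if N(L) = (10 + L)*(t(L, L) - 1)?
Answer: 252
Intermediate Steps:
t(Q, I) = -Q
N(L) = (-1 - L)*(10 + L) (N(L) = (10 + L)*(-L - 1) = (10 + L)*(-1 - L) = (-1 - L)*(10 + L))
N(4) - 1*(-322) = (-10 - 1*4² - 11*4) - 1*(-322) = (-10 - 1*16 - 44) + 322 = (-10 - 16 - 44) + 322 = -70 + 322 = 252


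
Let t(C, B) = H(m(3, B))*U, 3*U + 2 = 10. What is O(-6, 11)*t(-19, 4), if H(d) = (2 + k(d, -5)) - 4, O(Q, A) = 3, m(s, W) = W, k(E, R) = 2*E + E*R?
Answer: -112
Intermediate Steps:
U = 8/3 (U = -⅔ + (⅓)*10 = -⅔ + 10/3 = 8/3 ≈ 2.6667)
H(d) = -2 - 3*d (H(d) = (2 + d*(2 - 5)) - 4 = (2 + d*(-3)) - 4 = (2 - 3*d) - 4 = -2 - 3*d)
t(C, B) = -16/3 - 8*B (t(C, B) = (-2 - 3*B)*(8/3) = -16/3 - 8*B)
O(-6, 11)*t(-19, 4) = 3*(-16/3 - 8*4) = 3*(-16/3 - 32) = 3*(-112/3) = -112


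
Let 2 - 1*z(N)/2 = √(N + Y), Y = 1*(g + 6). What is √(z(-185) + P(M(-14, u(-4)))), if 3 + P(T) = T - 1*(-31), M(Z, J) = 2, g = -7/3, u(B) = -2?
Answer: √(306 - 24*I*√102)/3 ≈ 6.2199 - 2.165*I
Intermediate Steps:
g = -7/3 (g = -7*⅓ = -7/3 ≈ -2.3333)
P(T) = 28 + T (P(T) = -3 + (T - 1*(-31)) = -3 + (T + 31) = -3 + (31 + T) = 28 + T)
Y = 11/3 (Y = 1*(-7/3 + 6) = 1*(11/3) = 11/3 ≈ 3.6667)
z(N) = 4 - 2*√(11/3 + N) (z(N) = 4 - 2*√(N + 11/3) = 4 - 2*√(11/3 + N))
√(z(-185) + P(M(-14, u(-4)))) = √((4 - 2*√(33 + 9*(-185))/3) + (28 + 2)) = √((4 - 2*√(33 - 1665)/3) + 30) = √((4 - 8*I*√102/3) + 30) = √(34 - 8*I*√102/3)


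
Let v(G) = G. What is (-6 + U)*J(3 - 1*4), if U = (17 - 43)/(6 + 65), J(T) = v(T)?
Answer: 452/71 ≈ 6.3662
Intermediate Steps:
J(T) = T
U = -26/71 ≈ -0.36620
(-6 + U)*J(3 - 1*4) = (-6 - 26/71)*(3 - 1*4) = -452*(3 - 4)/71 = -452/71*(-1) = 452/71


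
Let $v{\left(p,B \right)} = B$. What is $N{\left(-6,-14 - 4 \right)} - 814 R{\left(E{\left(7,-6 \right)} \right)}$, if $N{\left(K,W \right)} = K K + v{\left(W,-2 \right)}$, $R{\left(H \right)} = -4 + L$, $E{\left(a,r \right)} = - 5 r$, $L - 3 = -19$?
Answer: $16314$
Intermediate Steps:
$L = -16$ ($L = 3 - 19 = -16$)
$R{\left(H \right)} = -20$ ($R{\left(H \right)} = -4 - 16 = -20$)
$N{\left(K,W \right)} = -2 + K^{2}$ ($N{\left(K,W \right)} = K K - 2 = K^{2} - 2 = -2 + K^{2}$)
$N{\left(-6,-14 - 4 \right)} - 814 R{\left(E{\left(7,-6 \right)} \right)} = \left(-2 + \left(-6\right)^{2}\right) - -16280 = \left(-2 + 36\right) + 16280 = 34 + 16280 = 16314$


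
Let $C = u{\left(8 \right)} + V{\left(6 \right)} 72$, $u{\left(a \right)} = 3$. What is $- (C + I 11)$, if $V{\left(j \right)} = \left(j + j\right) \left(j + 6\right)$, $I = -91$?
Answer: $-9370$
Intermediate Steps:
$V{\left(j \right)} = 2 j \left(6 + j\right)$
$C = 10371$ ($C = 3 + 2 \cdot 6 \left(6 + 6\right) 72 = 3 + 2 \cdot 6 \cdot 12 \cdot 72 = 3 + 144 \cdot 72 = 3 + 10368 = 10371$)
$- (C + I 11) = - (10371 - 1001) = \left(-1\right) 9370 = -9370$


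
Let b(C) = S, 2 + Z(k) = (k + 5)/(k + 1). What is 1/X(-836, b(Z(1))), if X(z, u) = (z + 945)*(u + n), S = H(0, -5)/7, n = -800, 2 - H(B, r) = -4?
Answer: -7/609746 ≈ -1.1480e-5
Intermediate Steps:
H(B, r) = 6 (H(B, r) = 2 - 1*(-4) = 2 + 4 = 6)
Z(k) = -2 + (5 + k)/(1 + k) (Z(k) = -2 + (k + 5)/(k + 1) = -2 + (5 + k)/(1 + k))
S = 6/7 ≈ 0.85714
b(C) = 6/7
X(z, u) = (-800 + u)*(945 + z) (X(z, u) = (z + 945)*(u - 800) = (945 + z)*(-800 + u) = (-800 + u)*(945 + z))
1/X(-836, b(Z(1))) = 1/(-756000 - 800*(-836) + 945*(6/7) + (6/7)*(-836)) = 1/(-756000 + 668800 + 810 - 5016/7) = 1/(-609746/7) = -7/609746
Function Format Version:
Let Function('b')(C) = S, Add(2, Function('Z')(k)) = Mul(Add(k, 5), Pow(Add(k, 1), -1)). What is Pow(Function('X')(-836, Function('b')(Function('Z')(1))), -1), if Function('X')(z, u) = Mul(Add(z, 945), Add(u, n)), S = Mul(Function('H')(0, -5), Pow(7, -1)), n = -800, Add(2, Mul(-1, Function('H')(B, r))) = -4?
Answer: Rational(-7, 609746) ≈ -1.1480e-5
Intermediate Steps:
Function('H')(B, r) = 6 (Function('H')(B, r) = Add(2, Mul(-1, -4)) = Add(2, 4) = 6)
Function('Z')(k) = Add(-2, Mul(Pow(Add(1, k), -1), Add(5, k))) (Function('Z')(k) = Add(-2, Mul(Add(k, 5), Pow(Add(k, 1), -1))) = Add(-2, Mul(Add(5, k), Pow(Add(1, k), -1))) = Add(-2, Mul(Pow(Add(1, k), -1), Add(5, k))))
S = Rational(6, 7) (S = Mul(6, Pow(7, -1)) = Mul(6, Rational(1, 7)) = Rational(6, 7) ≈ 0.85714)
Function('b')(C) = Rational(6, 7)
Function('X')(z, u) = Mul(Add(-800, u), Add(945, z)) (Function('X')(z, u) = Mul(Add(z, 945), Add(u, -800)) = Mul(Add(945, z), Add(-800, u)) = Mul(Add(-800, u), Add(945, z)))
Pow(Function('X')(-836, Function('b')(Function('Z')(1))), -1) = Pow(Add(-756000, Mul(-800, -836), Mul(945, Rational(6, 7)), Mul(Rational(6, 7), -836)), -1) = Pow(Add(-756000, 668800, 810, Rational(-5016, 7)), -1) = Pow(Rational(-609746, 7), -1) = Rational(-7, 609746)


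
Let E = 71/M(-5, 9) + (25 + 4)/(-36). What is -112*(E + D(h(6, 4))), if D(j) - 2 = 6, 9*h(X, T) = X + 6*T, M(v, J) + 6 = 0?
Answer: 4676/9 ≈ 519.56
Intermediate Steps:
M(v, J) = -6 (M(v, J) = -6 + 0 = -6)
h(X, T) = X/9 + 2*T/3 (h(X, T) = (X + 6*T)/9 = X/9 + 2*T/3)
D(j) = 8 (D(j) = 2 + 6 = 8)
E = -455/36 (E = 71/(-6) + (25 + 4)/(-36) = 71*(-1/6) + 29*(-1/36) = -71/6 - 29/36 = -455/36 ≈ -12.639)
-112*(E + D(h(6, 4))) = -112*(-455/36 + 8) = -112*(-167/36) = 4676/9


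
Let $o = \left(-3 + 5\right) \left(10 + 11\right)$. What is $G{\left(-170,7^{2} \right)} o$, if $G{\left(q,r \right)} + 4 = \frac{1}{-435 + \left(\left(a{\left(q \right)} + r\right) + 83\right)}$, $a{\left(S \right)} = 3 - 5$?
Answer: $- \frac{51282}{305} \approx -168.14$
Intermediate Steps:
$a{\left(S \right)} = -2$
$o = 42$ ($o = 2 \cdot 21 = 42$)
$G{\left(q,r \right)} = -4 + \frac{1}{-354 + r}$ ($G{\left(q,r \right)} = -4 + \frac{1}{-435 + \left(\left(-2 + r\right) + 83\right)} = -4 + \frac{1}{-435 + \left(81 + r\right)} = -4 + \frac{1}{-354 + r}$)
$G{\left(-170,7^{2} \right)} o = \frac{1417 - 4 \cdot 7^{2}}{-354 + 7^{2}} \cdot 42 = \frac{1417 - 196}{-354 + 49} \cdot 42 = \frac{1417 - 196}{-305} \cdot 42 = \left(- \frac{1}{305}\right) 1221 \cdot 42 = \left(- \frac{1221}{305}\right) 42 = - \frac{51282}{305}$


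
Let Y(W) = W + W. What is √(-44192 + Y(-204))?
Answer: 10*I*√446 ≈ 211.19*I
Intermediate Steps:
Y(W) = 2*W
√(-44192 + Y(-204)) = √(-44192 + 2*(-204)) = √(-44192 - 408) = √(-44600) = 10*I*√446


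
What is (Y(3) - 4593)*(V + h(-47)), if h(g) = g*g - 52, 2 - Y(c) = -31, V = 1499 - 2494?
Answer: -5298720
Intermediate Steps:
V = -995
Y(c) = 33 (Y(c) = 2 - 1*(-31) = 2 + 31 = 33)
h(g) = -52 + g**2 (h(g) = g**2 - 52 = -52 + g**2)
(Y(3) - 4593)*(V + h(-47)) = (33 - 4593)*(-995 + (-52 + (-47)**2)) = -4560*(-995 + (-52 + 2209)) = -4560*(-995 + 2157) = -4560*1162 = -5298720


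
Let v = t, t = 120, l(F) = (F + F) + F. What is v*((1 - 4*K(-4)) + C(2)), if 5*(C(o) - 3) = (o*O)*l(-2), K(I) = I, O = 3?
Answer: 1536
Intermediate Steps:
l(F) = 3*F (l(F) = 2*F + F = 3*F)
C(o) = 3 - 18*o/5 (C(o) = 3 + ((o*3)*(3*(-2)))/5 = 3 + ((3*o)*(-6))/5 = 3 + (-18*o)/5 = 3 - 18*o/5)
v = 120
v*((1 - 4*K(-4)) + C(2)) = 120*((1 - 4*(-4)) + (3 - 18/5*2)) = 120*((1 + 16) + (3 - 36/5)) = 120*(17 - 21/5) = 120*(64/5) = 1536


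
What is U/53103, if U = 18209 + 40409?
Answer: 58618/53103 ≈ 1.1039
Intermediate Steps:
U = 58618
U/53103 = 58618/53103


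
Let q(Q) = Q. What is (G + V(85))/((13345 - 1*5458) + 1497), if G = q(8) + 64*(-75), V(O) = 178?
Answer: -769/1564 ≈ -0.49169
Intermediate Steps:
G = -4792 (G = 8 + 64*(-75) = 8 - 4800 = -4792)
(G + V(85))/((13345 - 1*5458) + 1497) = (-4792 + 178)/((13345 - 1*5458) + 1497) = -4614/((13345 - 5458) + 1497) = -4614/(7887 + 1497) = -4614/9384 = -4614*1/9384 = -769/1564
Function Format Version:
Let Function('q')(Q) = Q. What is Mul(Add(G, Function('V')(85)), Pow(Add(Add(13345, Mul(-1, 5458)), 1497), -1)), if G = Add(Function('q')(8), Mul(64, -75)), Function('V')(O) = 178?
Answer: Rational(-769, 1564) ≈ -0.49169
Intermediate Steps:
G = -4792 (G = Add(8, Mul(64, -75)) = Add(8, -4800) = -4792)
Mul(Add(G, Function('V')(85)), Pow(Add(Add(13345, Mul(-1, 5458)), 1497), -1)) = Mul(Add(-4792, 178), Pow(Add(Add(13345, Mul(-1, 5458)), 1497), -1)) = Mul(-4614, Pow(Add(Add(13345, -5458), 1497), -1)) = Mul(-4614, Pow(Add(7887, 1497), -1)) = Mul(-4614, Pow(9384, -1)) = Mul(-4614, Rational(1, 9384)) = Rational(-769, 1564)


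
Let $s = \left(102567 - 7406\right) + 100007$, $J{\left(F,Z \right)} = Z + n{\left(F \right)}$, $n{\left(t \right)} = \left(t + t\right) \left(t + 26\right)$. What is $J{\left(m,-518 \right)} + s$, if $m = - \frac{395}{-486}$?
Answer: $\frac{22992922945}{118098} \approx 1.9469 \cdot 10^{5}$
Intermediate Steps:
$n{\left(t \right)} = 2 t \left(26 + t\right)$
$m = \frac{395}{486}$ ($m = \left(-395\right) \left(- \frac{1}{486}\right) = \frac{395}{486} \approx 0.81276$)
$J{\left(F,Z \right)} = Z + 2 F \left(26 + F\right)$
$s = 195168$ ($s = 95161 + 100007 = 195168$)
$J{\left(m,-518 \right)} + s = \left(-518 + 2 \cdot \frac{395}{486} \left(26 + \frac{395}{486}\right)\right) + 195168 = \left(-518 + 2 \cdot \frac{395}{486} \cdot \frac{13031}{486}\right) + 195168 = \left(-518 + \frac{5147245}{118098}\right) + 195168 = - \frac{56027519}{118098} + 195168 = \frac{22992922945}{118098}$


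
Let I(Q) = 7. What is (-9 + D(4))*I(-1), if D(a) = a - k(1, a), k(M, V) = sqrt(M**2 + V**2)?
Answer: -35 - 7*sqrt(17) ≈ -63.862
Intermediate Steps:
D(a) = a - sqrt(1 + a**2) (D(a) = a - sqrt(1**2 + a**2) = a - sqrt(1 + a**2))
(-9 + D(4))*I(-1) = (-9 + (4 - sqrt(1 + 4**2)))*7 = (-9 + (4 - sqrt(1 + 16)))*7 = (-9 + (4 - sqrt(17)))*7 = (-5 - sqrt(17))*7 = -35 - 7*sqrt(17)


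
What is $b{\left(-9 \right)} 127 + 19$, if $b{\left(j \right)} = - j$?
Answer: $1162$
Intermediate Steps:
$b{\left(-9 \right)} 127 + 19 = \left(-1\right) \left(-9\right) 127 + 19 = 9 \cdot 127 + 19 = 1143 + 19 = 1162$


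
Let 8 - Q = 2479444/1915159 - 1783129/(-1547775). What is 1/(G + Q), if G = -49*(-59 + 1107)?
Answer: -2964235221225/152202945795566011 ≈ -1.9476e-5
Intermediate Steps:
Q = 16461284780189/2964235221225 (Q = 8 - (2479444/1915159 - 1783129/(-1547775)) = 8 - (2479444*(1/1915159) - 1783129*(-1/1547775)) = 8 - (2479444/1915159 + 1783129/1547775) = 8 - 1*7252596989611/2964235221225 = 8 - 7252596989611/2964235221225 = 16461284780189/2964235221225 ≈ 5.5533)
G = -51352 (G = -49*1048 = -51352)
1/(G + Q) = 1/(-51352 + 16461284780189/2964235221225) = 1/(-152202945795566011/2964235221225) = -2964235221225/152202945795566011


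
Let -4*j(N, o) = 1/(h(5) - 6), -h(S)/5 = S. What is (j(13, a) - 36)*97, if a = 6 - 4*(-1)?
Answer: -432911/124 ≈ -3491.2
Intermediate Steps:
a = 10 (a = 6 + 4 = 10)
h(S) = -5*S
j(N, o) = 1/124 (j(N, o) = -1/(4*(-5*5 - 6)) = -1/(4*(-25 - 6)) = -¼/(-31) = -¼*(-1/31) = 1/124)
(j(13, a) - 36)*97 = (1/124 - 36)*97 = -4463/124*97 = -432911/124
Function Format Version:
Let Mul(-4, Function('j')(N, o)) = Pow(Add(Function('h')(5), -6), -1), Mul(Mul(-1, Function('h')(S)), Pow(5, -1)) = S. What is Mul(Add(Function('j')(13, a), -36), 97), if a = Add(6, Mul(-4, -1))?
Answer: Rational(-432911, 124) ≈ -3491.2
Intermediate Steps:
a = 10 (a = Add(6, 4) = 10)
Function('h')(S) = Mul(-5, S)
Function('j')(N, o) = Rational(1, 124) (Function('j')(N, o) = Mul(Rational(-1, 4), Pow(Add(Mul(-5, 5), -6), -1)) = Mul(Rational(-1, 4), Pow(Add(-25, -6), -1)) = Mul(Rational(-1, 4), Pow(-31, -1)) = Mul(Rational(-1, 4), Rational(-1, 31)) = Rational(1, 124))
Mul(Add(Function('j')(13, a), -36), 97) = Mul(Add(Rational(1, 124), -36), 97) = Mul(Rational(-4463, 124), 97) = Rational(-432911, 124)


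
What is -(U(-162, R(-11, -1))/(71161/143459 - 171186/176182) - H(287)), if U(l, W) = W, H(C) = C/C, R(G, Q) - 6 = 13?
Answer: 246121931147/6010442536 ≈ 40.949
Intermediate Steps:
R(G, Q) = 19 (R(G, Q) = 6 + 13 = 19)
H(C) = 1
-(U(-162, R(-11, -1))/(71161/143459 - 171186/176182) - H(287)) = -(19/(71161/143459 - 171186/176182) - 1*1) = -(19/(71161*(1/143459) - 171186*1/176182) - 1) = -(19/(71161/143459 - 85593/88091) - 1) = -(19/(-6010442536/12637446769) - 1) = -(19*(-12637446769/6010442536) - 1) = -(-240111488611/6010442536 - 1) = -1*(-246121931147/6010442536) = 246121931147/6010442536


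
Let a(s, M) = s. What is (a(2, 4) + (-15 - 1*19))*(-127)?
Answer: 4064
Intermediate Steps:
(a(2, 4) + (-15 - 1*19))*(-127) = (2 + (-15 - 1*19))*(-127) = (2 + (-15 - 19))*(-127) = (2 - 34)*(-127) = -32*(-127) = 4064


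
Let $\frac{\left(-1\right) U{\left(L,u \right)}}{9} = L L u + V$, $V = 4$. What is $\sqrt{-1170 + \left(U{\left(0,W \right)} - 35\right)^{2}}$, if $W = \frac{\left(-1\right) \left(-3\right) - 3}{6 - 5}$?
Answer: $7 \sqrt{79} \approx 62.217$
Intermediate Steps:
$W = 0$ ($W = \frac{3 - 3}{1} = 0 \cdot 1 = 0$)
$U{\left(L,u \right)} = -36 - 9 u L^{2}$ ($U{\left(L,u \right)} = - 9 \left(L L u + 4\right) = - 9 \left(L^{2} u + 4\right) = - 9 \left(u L^{2} + 4\right) = - 9 \left(4 + u L^{2}\right) = -36 - 9 u L^{2}$)
$\sqrt{-1170 + \left(U{\left(0,W \right)} - 35\right)^{2}} = \sqrt{-1170 + \left(\left(-36 - 0 \cdot 0^{2}\right) - 35\right)^{2}} = \sqrt{-1170 + \left(\left(-36 - 0 \cdot 0\right) - 35\right)^{2}} = \sqrt{-1170 + \left(\left(-36 + 0\right) - 35\right)^{2}} = \sqrt{-1170 + \left(-36 - 35\right)^{2}} = \sqrt{-1170 + \left(-71\right)^{2}} = \sqrt{-1170 + 5041} = \sqrt{3871} = 7 \sqrt{79}$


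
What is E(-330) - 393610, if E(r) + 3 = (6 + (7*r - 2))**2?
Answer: 4924023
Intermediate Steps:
E(r) = -3 + (4 + 7*r)**2 (E(r) = -3 + (6 + (7*r - 2))**2 = -3 + (6 + (-2 + 7*r))**2 = -3 + (4 + 7*r)**2)
E(-330) - 393610 = (-3 + (4 + 7*(-330))**2) - 393610 = (-3 + (4 - 2310)**2) - 393610 = (-3 + (-2306)**2) - 393610 = (-3 + 5317636) - 393610 = 5317633 - 393610 = 4924023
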